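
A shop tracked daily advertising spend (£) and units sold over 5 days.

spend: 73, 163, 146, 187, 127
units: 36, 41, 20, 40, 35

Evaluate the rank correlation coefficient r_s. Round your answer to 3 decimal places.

Rank spend: 1, 4, 3, 5, 2
Rank units: 3, 5, 1, 4, 2
d = rank(spend) − rank(units): -2, -1, 2, 1, 0; Σd² = 10
ρ = 1 − 6Σd² / [n(n²−1)] = 1 − 6×10 / (5×24) = 1 − 60/120 ≈ 0.500

0.500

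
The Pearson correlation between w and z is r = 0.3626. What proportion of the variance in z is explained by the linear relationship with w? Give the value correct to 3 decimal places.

r² = (0.3626)² = 0.131

0.131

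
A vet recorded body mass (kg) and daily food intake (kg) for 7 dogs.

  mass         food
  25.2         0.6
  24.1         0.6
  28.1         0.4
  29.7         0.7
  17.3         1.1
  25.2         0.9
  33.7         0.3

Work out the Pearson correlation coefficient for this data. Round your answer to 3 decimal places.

-0.827

n = 7, Σx = 183.3, Σy = 4.6, Σx² = 4957.57, Σy² = 3.48, Σxy = 113.43
nΣxy − ΣxΣy = 794.01 − 843.18 = -49.17
nΣx² − (Σx)² = 34702.99 − 33598.89 = 1104.1; nΣy² − (Σy)² = 24.36 − 21.16 = 3.2
r = -49.17 / √(1104.1 × 3.2) = -49.17 / 59.4401 ≈ -0.827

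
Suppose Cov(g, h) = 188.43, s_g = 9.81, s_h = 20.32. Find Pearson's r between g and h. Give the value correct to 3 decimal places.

r = Cov(g,h) / (s_g · s_h) = 188.43 / (9.81 × 20.32)
  = 188.43 / 199.3392 ≈ 0.945

0.945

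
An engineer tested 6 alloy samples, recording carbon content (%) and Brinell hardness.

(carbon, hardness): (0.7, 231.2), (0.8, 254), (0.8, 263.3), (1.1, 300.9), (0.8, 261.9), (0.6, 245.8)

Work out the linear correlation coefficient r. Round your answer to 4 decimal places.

0.9164

n = 6, Σx = 4.8, Σy = 1557.1, Σx² = 3.98, Σy² = 406846.39, Σxy = 1263.67
nΣxy − ΣxΣy = 7582.02 − 7474.08 = 107.94
nΣx² − (Σx)² = 23.88 − 23.04 = 0.84; nΣy² − (Σy)² = 2441078.34 − 2424560.41 = 16517.93
r = 107.94 / √(0.84 × 16517.93) = 107.94 / 117.7924 ≈ 0.9164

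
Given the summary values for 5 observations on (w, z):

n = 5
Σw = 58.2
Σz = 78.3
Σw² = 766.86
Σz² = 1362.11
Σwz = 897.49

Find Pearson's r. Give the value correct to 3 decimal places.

r = (nΣwz − ΣwΣz) / √[(nΣw² − (Σw)²)(nΣz² − (Σz)²)]
Numerator: 5×897.49 − 58.2×78.3 = -69.61
Denominator: √[(3834.3 − 3387.24)(6810.55 − 6130.89)] = √[447.06 × 679.66] = 551.2248
r = -69.61 / 551.2248 ≈ -0.126

-0.126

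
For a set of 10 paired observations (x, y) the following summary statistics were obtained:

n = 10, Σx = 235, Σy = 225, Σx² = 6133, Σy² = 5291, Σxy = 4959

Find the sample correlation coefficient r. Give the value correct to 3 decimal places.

r = (nΣxy − ΣxΣy) / √[(nΣx² − (Σx)²)(nΣy² − (Σy)²)]
Numerator: 10×4959 − 235×225 = -3285
Denominator: √[(61330 − 55225)(52910 − 50625)] = √[6105 × 2285] = 3734.9598
r = -3285 / 3734.9598 ≈ -0.880

-0.880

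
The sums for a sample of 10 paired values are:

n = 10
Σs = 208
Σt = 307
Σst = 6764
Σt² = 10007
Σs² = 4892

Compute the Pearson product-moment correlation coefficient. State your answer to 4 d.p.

r = (nΣst − ΣsΣt) / √[(nΣs² − (Σs)²)(nΣt² − (Σt)²)]
Numerator: 10×6764 − 208×307 = 3784
Denominator: √[(48920 − 43264)(100070 − 94249)] = √[5656 × 5821] = 5737.9069
r = 3784 / 5737.9069 ≈ 0.6595

0.6595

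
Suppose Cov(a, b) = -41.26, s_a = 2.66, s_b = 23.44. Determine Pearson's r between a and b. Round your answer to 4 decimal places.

-0.6617

r = Cov(a,b) / (s_a · s_b) = -41.26 / (2.66 × 23.44)
  = -41.26 / 62.3504 ≈ -0.6617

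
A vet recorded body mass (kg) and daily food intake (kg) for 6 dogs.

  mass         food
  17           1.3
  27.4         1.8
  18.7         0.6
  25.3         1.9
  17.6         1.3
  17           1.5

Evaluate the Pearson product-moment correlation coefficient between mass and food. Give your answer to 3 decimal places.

n = 6, Σx = 123, Σy = 8.4, Σx² = 2628.3, Σy² = 12.84, Σxy = 179.09
nΣxy − ΣxΣy = 1074.54 − 1033.2 = 41.34
nΣx² − (Σx)² = 15769.8 − 15129 = 640.8; nΣy² − (Σy)² = 77.04 − 70.56 = 6.48
r = 41.34 / √(640.8 × 6.48) = 41.34 / 64.4390 ≈ 0.642

0.642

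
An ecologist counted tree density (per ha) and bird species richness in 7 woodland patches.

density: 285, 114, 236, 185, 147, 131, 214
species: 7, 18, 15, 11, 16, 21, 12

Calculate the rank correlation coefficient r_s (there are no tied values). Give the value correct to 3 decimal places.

Rank density: 7, 1, 6, 4, 3, 2, 5
Rank species: 1, 6, 4, 2, 5, 7, 3
d = rank(density) − rank(species): 6, -5, 2, 2, -2, -5, 2; Σd² = 102
ρ = 1 − 6Σd² / [n(n²−1)] = 1 − 6×102 / (7×48) = 1 − 612/336 ≈ -0.821

-0.821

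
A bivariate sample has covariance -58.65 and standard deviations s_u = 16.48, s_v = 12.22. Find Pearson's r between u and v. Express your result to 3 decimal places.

r = Cov(u,v) / (s_u · s_v) = -58.65 / (16.48 × 12.22)
  = -58.65 / 201.3856 ≈ -0.291

-0.291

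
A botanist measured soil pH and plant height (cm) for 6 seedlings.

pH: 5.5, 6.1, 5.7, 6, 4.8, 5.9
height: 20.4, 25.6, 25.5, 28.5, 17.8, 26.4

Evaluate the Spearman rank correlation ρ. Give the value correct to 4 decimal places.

Rank pH: 2, 6, 3, 5, 1, 4
Rank height: 2, 4, 3, 6, 1, 5
d = rank(pH) − rank(height): 0, 2, 0, -1, 0, -1; Σd² = 6
ρ = 1 − 6Σd² / [n(n²−1)] = 1 − 6×6 / (6×35) = 1 − 36/210 ≈ 0.8286

0.8286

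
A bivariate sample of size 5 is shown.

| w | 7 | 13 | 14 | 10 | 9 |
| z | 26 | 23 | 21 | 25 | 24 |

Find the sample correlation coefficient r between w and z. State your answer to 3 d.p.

-0.920

n = 5, Σw = 53, Σz = 119, Σw² = 595, Σz² = 2847, Σwz = 1241
nΣwz − ΣwΣz = 6205 − 6307 = -102
nΣw² − (Σw)² = 2975 − 2809 = 166; nΣz² − (Σz)² = 14235 − 14161 = 74
r = -102 / √(166 × 74) = -102 / 110.8332 ≈ -0.920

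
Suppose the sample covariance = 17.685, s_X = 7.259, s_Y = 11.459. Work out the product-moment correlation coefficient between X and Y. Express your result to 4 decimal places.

r = Cov(X,Y) / (s_X · s_Y) = 17.685 / (7.259 × 11.459)
  = 17.685 / 83.1809 ≈ 0.2126

0.2126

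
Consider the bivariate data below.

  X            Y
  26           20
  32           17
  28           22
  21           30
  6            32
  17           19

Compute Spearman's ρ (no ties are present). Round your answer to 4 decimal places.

Rank X: 4, 6, 5, 3, 1, 2
Rank Y: 3, 1, 4, 5, 6, 2
d = rank(X) − rank(Y): 1, 5, 1, -2, -5, 0; Σd² = 56
ρ = 1 − 6Σd² / [n(n²−1)] = 1 − 6×56 / (6×35) = 1 − 336/210 ≈ -0.6000

-0.6000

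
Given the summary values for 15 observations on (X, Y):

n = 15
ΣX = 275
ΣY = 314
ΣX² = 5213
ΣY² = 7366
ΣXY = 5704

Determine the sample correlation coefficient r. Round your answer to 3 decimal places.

r = (nΣXY − ΣXΣY) / √[(nΣX² − (ΣX)²)(nΣY² − (ΣY)²)]
Numerator: 15×5704 − 275×314 = -790
Denominator: √[(78195 − 75625)(110490 − 98596)] = √[2570 × 11894] = 5528.7955
r = -790 / 5528.7955 ≈ -0.143

-0.143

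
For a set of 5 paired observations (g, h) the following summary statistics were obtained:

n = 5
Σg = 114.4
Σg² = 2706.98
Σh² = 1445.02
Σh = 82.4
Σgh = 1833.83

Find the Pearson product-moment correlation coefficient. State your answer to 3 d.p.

r = (nΣgh − ΣgΣh) / √[(nΣg² − (Σg)²)(nΣh² − (Σh)²)]
Numerator: 5×1833.83 − 114.4×82.4 = -257.41
Denominator: √[(13534.9 − 13087.36)(7225.1 − 6789.76)] = √[447.54 × 435.34] = 441.3979
r = -257.41 / 441.3979 ≈ -0.583

-0.583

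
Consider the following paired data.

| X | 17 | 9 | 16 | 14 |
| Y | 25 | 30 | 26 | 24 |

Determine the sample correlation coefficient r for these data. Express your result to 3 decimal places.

-0.819

n = 4, ΣX = 56, ΣY = 105, ΣX² = 822, ΣY² = 2777, ΣXY = 1447
nΣXY − ΣXΣY = 5788 − 5880 = -92
nΣX² − (ΣX)² = 3288 − 3136 = 152; nΣY² − (ΣY)² = 11108 − 11025 = 83
r = -92 / √(152 × 83) = -92 / 112.3210 ≈ -0.819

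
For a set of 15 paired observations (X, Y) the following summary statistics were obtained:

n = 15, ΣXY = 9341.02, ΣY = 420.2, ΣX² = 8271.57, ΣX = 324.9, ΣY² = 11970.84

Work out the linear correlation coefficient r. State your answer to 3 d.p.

0.482

r = (nΣXY − ΣXΣY) / √[(nΣX² − (ΣX)²)(nΣY² − (ΣY)²)]
Numerator: 15×9341.02 − 324.9×420.2 = 3592.32
Denominator: √[(124073.55 − 105560.01)(179562.6 − 176568.04)] = √[18513.54 × 2994.56] = 7445.7979
r = 3592.32 / 7445.7979 ≈ 0.482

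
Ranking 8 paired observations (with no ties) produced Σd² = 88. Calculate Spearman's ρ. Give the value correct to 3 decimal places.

ρ = 1 − 6Σd² / [n(n²−1)] = 1 − 6×88 / (8×63)
  = 1 − 528/504 = 1 − 1.0476 ≈ -0.048

-0.048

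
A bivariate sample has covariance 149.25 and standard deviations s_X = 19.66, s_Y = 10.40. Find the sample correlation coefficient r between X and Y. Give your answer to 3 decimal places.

r = Cov(X,Y) / (s_X · s_Y) = 149.25 / (19.66 × 10.40)
  = 149.25 / 204.4640 ≈ 0.730

0.730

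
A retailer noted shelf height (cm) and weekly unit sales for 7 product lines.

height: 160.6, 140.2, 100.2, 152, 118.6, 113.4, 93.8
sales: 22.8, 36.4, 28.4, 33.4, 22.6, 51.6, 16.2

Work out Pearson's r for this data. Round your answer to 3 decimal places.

n = 7, Σx = 878.8, Σy = 211.4, Σx² = 114316.4, Σy² = 7202.68, Σxy = 26738.8
nΣxy − ΣxΣy = 187171.6 − 185778.32 = 1393.28
nΣx² − (Σx)² = 800214.8 − 772289.44 = 27925.36; nΣy² − (Σy)² = 50418.76 − 44689.96 = 5728.8
r = 1393.28 / √(27925.36 × 5728.8) = 1393.28 / 12648.2727 ≈ 0.110

0.110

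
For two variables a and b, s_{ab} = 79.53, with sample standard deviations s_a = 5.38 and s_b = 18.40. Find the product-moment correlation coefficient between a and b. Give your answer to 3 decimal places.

0.803

r = Cov(a,b) / (s_a · s_b) = 79.53 / (5.38 × 18.40)
  = 79.53 / 98.9920 ≈ 0.803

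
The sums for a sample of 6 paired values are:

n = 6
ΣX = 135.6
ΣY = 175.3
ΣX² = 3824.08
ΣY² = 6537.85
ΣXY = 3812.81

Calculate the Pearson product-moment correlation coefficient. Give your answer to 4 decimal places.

-0.1436

r = (nΣXY − ΣXΣY) / √[(nΣX² − (ΣX)²)(nΣY² − (ΣY)²)]
Numerator: 6×3812.81 − 135.6×175.3 = -893.82
Denominator: √[(22944.48 − 18387.36)(39227.1 − 30730.09)] = √[4557.12 × 8497.01] = 6222.6919
r = -893.82 / 6222.6919 ≈ -0.1436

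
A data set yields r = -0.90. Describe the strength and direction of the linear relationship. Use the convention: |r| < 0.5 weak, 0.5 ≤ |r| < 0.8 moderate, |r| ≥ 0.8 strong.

strong negative

r = -0.90 < 0 so the relationship is negative.
|r| = 0.90, which falls in the strong range.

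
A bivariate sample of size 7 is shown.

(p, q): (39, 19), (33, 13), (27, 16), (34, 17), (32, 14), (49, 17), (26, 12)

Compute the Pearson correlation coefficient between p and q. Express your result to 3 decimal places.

n = 7, Σp = 240, Σq = 108, Σp² = 8596, Σq² = 1704, Σpq = 3773
nΣpq − ΣpΣq = 26411 − 25920 = 491
nΣp² − (Σp)² = 60172 − 57600 = 2572; nΣq² − (Σq)² = 11928 − 11664 = 264
r = 491 / √(2572 × 264) = 491 / 824.0194 ≈ 0.596

0.596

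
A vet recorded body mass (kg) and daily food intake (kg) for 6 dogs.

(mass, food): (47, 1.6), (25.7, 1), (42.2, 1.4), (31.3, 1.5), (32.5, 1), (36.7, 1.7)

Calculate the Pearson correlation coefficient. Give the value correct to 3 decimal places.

0.638

n = 6, Σx = 215.4, Σy = 8.2, Σx² = 8033.16, Σy² = 11.66, Σxy = 301.82
nΣxy − ΣxΣy = 1810.92 − 1766.28 = 44.64
nΣx² − (Σx)² = 48198.96 − 46397.16 = 1801.8; nΣy² − (Σy)² = 69.96 − 67.24 = 2.72
r = 44.64 / √(1801.8 × 2.72) = 44.64 / 70.0064 ≈ 0.638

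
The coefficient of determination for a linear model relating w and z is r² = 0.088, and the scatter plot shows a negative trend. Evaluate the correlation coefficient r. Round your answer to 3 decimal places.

|r| = √0.088 = 0.297
The association is negative, so r = −0.297.

-0.297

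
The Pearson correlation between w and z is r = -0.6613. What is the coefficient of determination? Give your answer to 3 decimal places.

r² = (-0.6613)² = 0.437

0.437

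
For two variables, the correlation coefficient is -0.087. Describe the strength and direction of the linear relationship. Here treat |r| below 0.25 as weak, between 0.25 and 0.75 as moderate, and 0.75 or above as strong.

r = -0.087 < 0 so the relationship is negative.
|r| = 0.087, which falls in the weak range.

weak negative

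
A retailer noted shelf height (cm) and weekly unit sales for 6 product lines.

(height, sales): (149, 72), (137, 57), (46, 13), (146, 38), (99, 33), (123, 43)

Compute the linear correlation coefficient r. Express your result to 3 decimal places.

0.848

n = 6, Σx = 700, Σy = 256, Σx² = 89332, Σy² = 12984, Σxy = 33239
nΣxy − ΣxΣy = 199434 − 179200 = 20234
nΣx² − (Σx)² = 535992 − 490000 = 45992; nΣy² − (Σy)² = 77904 − 65536 = 12368
r = 20234 / √(45992 × 12368) = 20234 / 23850.1374 ≈ 0.848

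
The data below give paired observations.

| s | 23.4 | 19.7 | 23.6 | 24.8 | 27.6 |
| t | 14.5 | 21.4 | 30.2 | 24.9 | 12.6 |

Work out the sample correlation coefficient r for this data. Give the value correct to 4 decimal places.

n = 5, Σs = 119.1, Σt = 103.6, Σs² = 2869.41, Σt² = 2359.02, Σst = 2438.88
nΣst − ΣsΣt = 12194.4 − 12338.76 = -144.36
nΣs² − (Σs)² = 14347.05 − 14184.81 = 162.24; nΣt² − (Σt)² = 11795.1 − 10732.96 = 1062.14
r = -144.36 / √(162.24 × 1062.14) = -144.36 / 415.1164 ≈ -0.3478

-0.3478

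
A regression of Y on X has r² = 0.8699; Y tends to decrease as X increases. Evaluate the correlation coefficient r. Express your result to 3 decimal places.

|r| = √0.8699 = 0.933
The association is negative, so r = −0.933.

-0.933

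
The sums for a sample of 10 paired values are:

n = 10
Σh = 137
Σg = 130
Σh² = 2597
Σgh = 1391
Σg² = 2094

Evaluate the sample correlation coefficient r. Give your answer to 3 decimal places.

r = (nΣgh − ΣgΣh) / √[(nΣg² − (Σg)²)(nΣh² − (Σh)²)]
Numerator: 10×1391 − 130×137 = -3900
Denominator: √[(20940 − 16900)(25970 − 18769)] = √[4040 × 7201] = 5393.7037
r = -3900 / 5393.7037 ≈ -0.723

-0.723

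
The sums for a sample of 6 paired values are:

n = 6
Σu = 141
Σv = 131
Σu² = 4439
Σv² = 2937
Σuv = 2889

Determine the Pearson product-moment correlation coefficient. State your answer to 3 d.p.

r = (nΣuv − ΣuΣv) / √[(nΣu² − (Σu)²)(nΣv² − (Σv)²)]
Numerator: 6×2889 − 141×131 = -1137
Denominator: √[(26634 − 19881)(17622 − 17161)] = √[6753 × 461] = 1764.4073
r = -1137 / 1764.4073 ≈ -0.644

-0.644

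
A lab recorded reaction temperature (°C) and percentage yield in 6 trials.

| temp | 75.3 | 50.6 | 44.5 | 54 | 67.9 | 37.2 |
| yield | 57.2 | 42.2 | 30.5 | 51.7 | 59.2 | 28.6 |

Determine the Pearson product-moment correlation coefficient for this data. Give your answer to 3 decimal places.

0.926

n = 6, Σx = 329.5, Σy = 269.4, Σx² = 19120.95, Σy² = 12978.42, Σxy = 15675.13
nΣxy − ΣxΣy = 94050.78 − 88767.3 = 5283.48
nΣx² − (Σx)² = 114725.7 − 108570.25 = 6155.45; nΣy² − (Σy)² = 77870.52 − 72576.36 = 5294.16
r = 5283.48 / √(6155.45 × 5294.16) = 5283.48 / 5708.5845 ≈ 0.926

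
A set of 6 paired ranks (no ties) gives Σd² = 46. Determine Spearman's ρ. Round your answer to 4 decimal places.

ρ = 1 − 6Σd² / [n(n²−1)] = 1 − 6×46 / (6×35)
  = 1 − 276/210 = 1 − 1.31429 ≈ -0.3143

-0.3143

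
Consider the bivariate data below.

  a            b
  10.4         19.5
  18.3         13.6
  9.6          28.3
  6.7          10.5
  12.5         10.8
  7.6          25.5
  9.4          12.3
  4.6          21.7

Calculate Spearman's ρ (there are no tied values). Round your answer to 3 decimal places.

-0.119

Rank a: 6, 8, 5, 2, 7, 3, 4, 1
Rank b: 5, 4, 8, 1, 2, 7, 3, 6
d = rank(a) − rank(b): 1, 4, -3, 1, 5, -4, 1, -5; Σd² = 94
ρ = 1 − 6Σd² / [n(n²−1)] = 1 − 6×94 / (8×63) = 1 − 564/504 ≈ -0.119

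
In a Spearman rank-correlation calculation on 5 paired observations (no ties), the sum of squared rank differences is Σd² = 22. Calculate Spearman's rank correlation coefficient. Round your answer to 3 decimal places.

ρ = 1 − 6Σd² / [n(n²−1)] = 1 − 6×22 / (5×24)
  = 1 − 132/120 = 1 − 1.1000 ≈ -0.100

-0.100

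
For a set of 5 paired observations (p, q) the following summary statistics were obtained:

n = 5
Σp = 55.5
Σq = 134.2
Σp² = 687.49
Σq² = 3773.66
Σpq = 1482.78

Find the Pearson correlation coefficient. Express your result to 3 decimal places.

-0.062

r = (nΣpq − ΣpΣq) / √[(nΣp² − (Σp)²)(nΣq² − (Σq)²)]
Numerator: 5×1482.78 − 55.5×134.2 = -34.2
Denominator: √[(3437.45 − 3080.25)(18868.3 − 18009.64)] = √[357.2 × 858.66] = 553.8171
r = -34.2 / 553.8171 ≈ -0.062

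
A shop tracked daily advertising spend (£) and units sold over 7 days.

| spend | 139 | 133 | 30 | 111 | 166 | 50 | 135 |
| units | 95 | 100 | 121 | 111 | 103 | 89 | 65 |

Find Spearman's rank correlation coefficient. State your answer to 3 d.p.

Rank spend: 6, 4, 1, 3, 7, 2, 5
Rank units: 3, 4, 7, 6, 5, 2, 1
d = rank(spend) − rank(units): 3, 0, -6, -3, 2, 0, 4; Σd² = 74
ρ = 1 − 6Σd² / [n(n²−1)] = 1 − 6×74 / (7×48) = 1 − 444/336 ≈ -0.321

-0.321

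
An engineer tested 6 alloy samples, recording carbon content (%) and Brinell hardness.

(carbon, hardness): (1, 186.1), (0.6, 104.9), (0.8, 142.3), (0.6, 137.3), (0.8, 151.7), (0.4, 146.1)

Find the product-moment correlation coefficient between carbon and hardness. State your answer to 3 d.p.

0.627

n = 6, Σx = 4.2, Σy = 868.4, Σx² = 3.16, Σy² = 129095.9, Σxy = 625.06
nΣxy − ΣxΣy = 3750.36 − 3647.28 = 103.08
nΣx² − (Σx)² = 18.96 − 17.64 = 1.32; nΣy² − (Σy)² = 774575.4 − 754118.56 = 20456.84
r = 103.08 / √(1.32 × 20456.84) = 103.08 / 164.3260 ≈ 0.627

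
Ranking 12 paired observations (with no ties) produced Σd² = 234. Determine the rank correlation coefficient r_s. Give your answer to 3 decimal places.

ρ = 1 − 6Σd² / [n(n²−1)] = 1 − 6×234 / (12×143)
  = 1 − 1404/1716 = 1 − 0.8182 ≈ 0.182

0.182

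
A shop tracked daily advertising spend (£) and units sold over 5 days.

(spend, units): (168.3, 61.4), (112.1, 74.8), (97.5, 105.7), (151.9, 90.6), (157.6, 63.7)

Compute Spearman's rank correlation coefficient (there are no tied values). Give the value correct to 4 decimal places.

Rank spend: 5, 2, 1, 3, 4
Rank units: 1, 3, 5, 4, 2
d = rank(spend) − rank(units): 4, -1, -4, -1, 2; Σd² = 38
ρ = 1 − 6Σd² / [n(n²−1)] = 1 − 6×38 / (5×24) = 1 − 228/120 ≈ -0.9000

-0.9000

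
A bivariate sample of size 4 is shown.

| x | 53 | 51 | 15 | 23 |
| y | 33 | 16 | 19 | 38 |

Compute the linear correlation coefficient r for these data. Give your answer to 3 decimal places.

n = 4, Σx = 142, Σy = 106, Σx² = 6164, Σy² = 3150, Σxy = 3724
nΣxy − ΣxΣy = 14896 − 15052 = -156
nΣx² − (Σx)² = 24656 − 20164 = 4492; nΣy² − (Σy)² = 12600 − 11236 = 1364
r = -156 / √(4492 × 1364) = -156 / 2475.2955 ≈ -0.063

-0.063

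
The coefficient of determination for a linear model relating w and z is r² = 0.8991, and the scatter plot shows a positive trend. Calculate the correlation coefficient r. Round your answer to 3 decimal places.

|r| = √0.8991 = 0.948
The association is positive, so r = 0.948.

0.948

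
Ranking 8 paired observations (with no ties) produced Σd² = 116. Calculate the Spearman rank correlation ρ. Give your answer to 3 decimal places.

-0.381

ρ = 1 − 6Σd² / [n(n²−1)] = 1 − 6×116 / (8×63)
  = 1 − 696/504 = 1 − 1.3810 ≈ -0.381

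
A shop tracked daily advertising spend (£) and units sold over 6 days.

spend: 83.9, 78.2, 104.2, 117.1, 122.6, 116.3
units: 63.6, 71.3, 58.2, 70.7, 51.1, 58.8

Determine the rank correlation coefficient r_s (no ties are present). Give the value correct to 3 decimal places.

-0.600

Rank spend: 2, 1, 3, 5, 6, 4
Rank units: 4, 6, 2, 5, 1, 3
d = rank(spend) − rank(units): -2, -5, 1, 0, 5, 1; Σd² = 56
ρ = 1 − 6Σd² / [n(n²−1)] = 1 − 6×56 / (6×35) = 1 − 336/210 ≈ -0.600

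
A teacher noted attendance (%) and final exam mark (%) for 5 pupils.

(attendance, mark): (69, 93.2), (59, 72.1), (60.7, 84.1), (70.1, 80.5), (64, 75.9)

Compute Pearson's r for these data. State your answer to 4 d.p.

0.5751

n = 5, Σx = 322.8, Σy = 405.8, Σx² = 20936.5, Σy² = 33198.52, Σxy = 26290.22
nΣxy − ΣxΣy = 131451.1 − 130992.24 = 458.86
nΣx² − (Σx)² = 104682.5 − 104199.84 = 482.66; nΣy² − (Σy)² = 165992.6 − 164673.64 = 1318.96
r = 458.86 / √(482.66 × 1318.96) = 458.86 / 797.8780 ≈ 0.5751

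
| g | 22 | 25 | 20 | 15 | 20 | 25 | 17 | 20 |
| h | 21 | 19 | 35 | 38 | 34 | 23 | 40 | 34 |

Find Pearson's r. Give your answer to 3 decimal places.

n = 8, Σg = 164, Σh = 244, Σg² = 3448, Σh² = 7912, Σgh = 4822
nΣgh − ΣgΣh = 38576 − 40016 = -1440
nΣg² − (Σg)² = 27584 − 26896 = 688; nΣh² − (Σh)² = 63296 − 59536 = 3760
r = -1440 / √(688 × 3760) = -1440 / 1608.3781 ≈ -0.895

-0.895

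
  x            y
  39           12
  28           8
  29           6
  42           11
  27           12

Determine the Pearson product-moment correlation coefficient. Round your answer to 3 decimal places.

n = 5, Σx = 165, Σy = 49, Σx² = 5639, Σy² = 509, Σxy = 1652
nΣxy − ΣxΣy = 8260 − 8085 = 175
nΣx² − (Σx)² = 28195 − 27225 = 970; nΣy² − (Σy)² = 2545 − 2401 = 144
r = 175 / √(970 × 144) = 175 / 373.7379 ≈ 0.468

0.468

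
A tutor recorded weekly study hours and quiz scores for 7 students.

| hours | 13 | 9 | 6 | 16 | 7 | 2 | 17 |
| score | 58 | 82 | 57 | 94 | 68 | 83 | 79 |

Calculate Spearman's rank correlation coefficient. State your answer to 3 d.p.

Rank hours: 5, 4, 2, 6, 3, 1, 7
Rank score: 2, 5, 1, 7, 3, 6, 4
d = rank(hours) − rank(score): 3, -1, 1, -1, 0, -5, 3; Σd² = 46
ρ = 1 − 6Σd² / [n(n²−1)] = 1 − 6×46 / (7×48) = 1 − 276/336 ≈ 0.179

0.179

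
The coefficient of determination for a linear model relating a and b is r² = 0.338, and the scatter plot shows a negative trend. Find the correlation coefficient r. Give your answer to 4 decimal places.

|r| = √0.338 = 0.5814
The association is negative, so r = −0.5814.

-0.5814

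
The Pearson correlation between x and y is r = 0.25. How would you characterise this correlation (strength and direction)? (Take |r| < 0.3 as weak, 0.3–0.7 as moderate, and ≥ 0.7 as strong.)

weak positive

r = 0.25 > 0 so the relationship is positive.
|r| = 0.25, which falls in the weak range.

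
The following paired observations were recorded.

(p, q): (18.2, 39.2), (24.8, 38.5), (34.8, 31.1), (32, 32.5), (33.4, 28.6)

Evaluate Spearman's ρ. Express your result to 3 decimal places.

-0.900

Rank p: 1, 2, 5, 3, 4
Rank q: 5, 4, 2, 3, 1
d = rank(p) − rank(q): -4, -2, 3, 0, 3; Σd² = 38
ρ = 1 − 6Σd² / [n(n²−1)] = 1 − 6×38 / (5×24) = 1 − 228/120 ≈ -0.900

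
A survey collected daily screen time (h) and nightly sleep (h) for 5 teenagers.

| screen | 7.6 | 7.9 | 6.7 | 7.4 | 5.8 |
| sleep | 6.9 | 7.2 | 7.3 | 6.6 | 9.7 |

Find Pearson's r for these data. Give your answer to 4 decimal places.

-0.8611

n = 5, Σx = 35.4, Σy = 37.7, Σx² = 253.46, Σy² = 290.39, Σxy = 263.33
nΣxy − ΣxΣy = 1316.65 − 1334.58 = -17.93
nΣx² − (Σx)² = 1267.3 − 1253.16 = 14.14; nΣy² − (Σy)² = 1451.95 − 1421.29 = 30.66
r = -17.93 / √(14.14 × 30.66) = -17.93 / 20.8214 ≈ -0.8611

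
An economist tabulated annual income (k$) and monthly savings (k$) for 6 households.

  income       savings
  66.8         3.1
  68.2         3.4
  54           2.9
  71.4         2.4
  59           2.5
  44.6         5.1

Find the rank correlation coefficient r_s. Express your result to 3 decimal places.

-0.486

Rank income: 4, 5, 2, 6, 3, 1
Rank savings: 4, 5, 3, 1, 2, 6
d = rank(income) − rank(savings): 0, 0, -1, 5, 1, -5; Σd² = 52
ρ = 1 − 6Σd² / [n(n²−1)] = 1 − 6×52 / (6×35) = 1 − 312/210 ≈ -0.486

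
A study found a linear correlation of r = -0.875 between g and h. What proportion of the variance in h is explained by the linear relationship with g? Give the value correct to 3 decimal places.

0.766

r² = (-0.875)² = 0.766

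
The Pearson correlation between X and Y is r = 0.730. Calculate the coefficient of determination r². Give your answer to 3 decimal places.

0.533

r² = (0.730)² = 0.533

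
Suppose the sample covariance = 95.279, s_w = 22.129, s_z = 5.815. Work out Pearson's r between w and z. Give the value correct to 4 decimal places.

r = Cov(w,z) / (s_w · s_z) = 95.279 / (22.129 × 5.815)
  = 95.279 / 128.6801 ≈ 0.7404

0.7404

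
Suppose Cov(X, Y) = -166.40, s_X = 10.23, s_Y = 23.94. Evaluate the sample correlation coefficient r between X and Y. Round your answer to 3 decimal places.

r = Cov(X,Y) / (s_X · s_Y) = -166.40 / (10.23 × 23.94)
  = -166.40 / 244.9062 ≈ -0.679

-0.679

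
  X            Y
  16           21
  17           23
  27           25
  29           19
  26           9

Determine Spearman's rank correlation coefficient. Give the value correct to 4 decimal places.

-0.1000

Rank X: 1, 2, 4, 5, 3
Rank Y: 3, 4, 5, 2, 1
d = rank(X) − rank(Y): -2, -2, -1, 3, 2; Σd² = 22
ρ = 1 − 6Σd² / [n(n²−1)] = 1 − 6×22 / (5×24) = 1 − 132/120 ≈ -0.1000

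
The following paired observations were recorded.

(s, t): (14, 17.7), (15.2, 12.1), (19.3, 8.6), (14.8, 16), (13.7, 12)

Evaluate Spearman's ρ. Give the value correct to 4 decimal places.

-0.4000

Rank s: 2, 4, 5, 3, 1
Rank t: 5, 3, 1, 4, 2
d = rank(s) − rank(t): -3, 1, 4, -1, -1; Σd² = 28
ρ = 1 − 6Σd² / [n(n²−1)] = 1 − 6×28 / (5×24) = 1 − 168/120 ≈ -0.4000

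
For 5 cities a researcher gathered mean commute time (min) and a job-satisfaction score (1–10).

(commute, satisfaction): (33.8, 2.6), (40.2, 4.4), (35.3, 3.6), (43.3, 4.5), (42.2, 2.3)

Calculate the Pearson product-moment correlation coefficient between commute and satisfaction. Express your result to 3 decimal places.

n = 5, Σx = 194.8, Σy = 17.4, Σx² = 7660.3, Σy² = 64.62, Σxy = 683.75
nΣxy − ΣxΣy = 3418.75 − 3389.52 = 29.23
nΣx² − (Σx)² = 38301.5 − 37947.04 = 354.46; nΣy² − (Σy)² = 323.1 − 302.76 = 20.34
r = 29.23 / √(354.46 × 20.34) = 29.23 / 84.9100 ≈ 0.344

0.344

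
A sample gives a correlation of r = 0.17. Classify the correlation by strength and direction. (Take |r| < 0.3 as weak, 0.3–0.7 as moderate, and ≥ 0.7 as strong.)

weak positive

r = 0.17 > 0 so the relationship is positive.
|r| = 0.17, which falls in the weak range.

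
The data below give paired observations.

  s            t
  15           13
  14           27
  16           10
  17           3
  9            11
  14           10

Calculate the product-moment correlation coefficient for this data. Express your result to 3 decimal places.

-0.229

n = 6, Σs = 85, Σt = 74, Σs² = 1243, Σt² = 1228, Σst = 1023
nΣst − ΣsΣt = 6138 − 6290 = -152
nΣs² − (Σs)² = 7458 − 7225 = 233; nΣt² − (Σt)² = 7368 − 5476 = 1892
r = -152 / √(233 × 1892) = -152 / 663.9548 ≈ -0.229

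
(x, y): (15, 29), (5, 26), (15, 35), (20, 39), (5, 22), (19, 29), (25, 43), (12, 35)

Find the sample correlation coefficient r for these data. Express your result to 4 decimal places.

n = 8, Σx = 116, Σy = 258, Σx² = 2030, Σy² = 8662, Σxy = 4026
nΣxy − ΣxΣy = 32208 − 29928 = 2280
nΣx² − (Σx)² = 16240 − 13456 = 2784; nΣy² − (Σy)² = 69296 − 66564 = 2732
r = 2280 / √(2784 × 2732) = 2280 / 2757.8774 ≈ 0.8267

0.8267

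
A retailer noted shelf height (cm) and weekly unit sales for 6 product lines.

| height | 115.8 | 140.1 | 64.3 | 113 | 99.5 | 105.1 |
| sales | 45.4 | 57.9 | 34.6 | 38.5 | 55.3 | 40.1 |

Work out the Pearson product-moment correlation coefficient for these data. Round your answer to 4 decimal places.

n = 6, Σx = 637.8, Σy = 271.8, Σx² = 70887.4, Σy² = 12759.08, Σxy = 29661.25
nΣxy − ΣxΣy = 177967.5 − 173354.04 = 4613.46
nΣx² − (Σx)² = 425324.4 − 406788.84 = 18535.56; nΣy² − (Σy)² = 76554.48 − 73875.24 = 2679.24
r = 4613.46 / √(18535.56 × 2679.24) = 4613.46 / 7047.0713 ≈ 0.6547

0.6547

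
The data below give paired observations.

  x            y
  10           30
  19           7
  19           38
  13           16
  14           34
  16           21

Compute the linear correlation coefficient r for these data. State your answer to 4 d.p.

-0.1884

n = 6, Σx = 91, Σy = 146, Σx² = 1443, Σy² = 4246, Σxy = 2175
nΣxy − ΣxΣy = 13050 − 13286 = -236
nΣx² − (Σx)² = 8658 − 8281 = 377; nΣy² − (Σy)² = 25476 − 21316 = 4160
r = -236 / √(377 × 4160) = -236 / 1252.3258 ≈ -0.1884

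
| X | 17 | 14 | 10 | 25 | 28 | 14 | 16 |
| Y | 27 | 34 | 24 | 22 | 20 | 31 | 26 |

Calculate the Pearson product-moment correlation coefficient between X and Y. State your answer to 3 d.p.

-0.653

n = 7, ΣX = 124, ΣY = 184, ΣX² = 2446, ΣY² = 4982, ΣXY = 3135
nΣXY − ΣXΣY = 21945 − 22816 = -871
nΣX² − (ΣX)² = 17122 − 15376 = 1746; nΣY² − (ΣY)² = 34874 − 33856 = 1018
r = -871 / √(1746 × 1018) = -871 / 1333.2022 ≈ -0.653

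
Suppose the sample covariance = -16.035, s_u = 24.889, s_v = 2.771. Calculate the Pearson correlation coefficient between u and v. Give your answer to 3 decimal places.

r = Cov(u,v) / (s_u · s_v) = -16.035 / (24.889 × 2.771)
  = -16.035 / 68.9674 ≈ -0.233

-0.233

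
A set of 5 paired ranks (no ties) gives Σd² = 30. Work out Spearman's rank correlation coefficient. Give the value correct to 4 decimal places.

ρ = 1 − 6Σd² / [n(n²−1)] = 1 − 6×30 / (5×24)
  = 1 − 180/120 = 1 − 1.50000 ≈ -0.5000

-0.5000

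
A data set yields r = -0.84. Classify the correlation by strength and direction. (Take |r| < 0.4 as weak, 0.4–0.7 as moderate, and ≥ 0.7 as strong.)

strong negative

r = -0.84 < 0 so the relationship is negative.
|r| = 0.84, which falls in the strong range.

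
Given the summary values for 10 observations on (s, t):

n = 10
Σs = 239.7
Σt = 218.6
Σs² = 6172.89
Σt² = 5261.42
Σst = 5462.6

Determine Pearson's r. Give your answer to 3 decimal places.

0.490

r = (nΣst − ΣsΣt) / √[(nΣs² − (Σs)²)(nΣt² − (Σt)²)]
Numerator: 10×5462.6 − 239.7×218.6 = 2227.58
Denominator: √[(61728.9 − 57456.09)(52614.2 − 47785.96)] = √[4272.81 × 4828.24] = 4542.0427
r = 2227.58 / 4542.0427 ≈ 0.490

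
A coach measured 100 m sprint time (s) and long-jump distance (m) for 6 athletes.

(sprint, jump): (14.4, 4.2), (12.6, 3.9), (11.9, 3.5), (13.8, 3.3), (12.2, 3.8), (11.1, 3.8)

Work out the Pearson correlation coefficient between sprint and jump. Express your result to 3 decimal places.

n = 6, Σx = 76, Σy = 22.5, Σx² = 970.22, Σy² = 84.87, Σxy = 285.35
nΣxy − ΣxΣy = 1712.1 − 1710 = 2.1
nΣx² − (Σx)² = 5821.32 − 5776 = 45.32; nΣy² − (Σy)² = 509.22 − 506.25 = 2.97
r = 2.1 / √(45.32 × 2.97) = 2.1 / 11.6017 ≈ 0.181

0.181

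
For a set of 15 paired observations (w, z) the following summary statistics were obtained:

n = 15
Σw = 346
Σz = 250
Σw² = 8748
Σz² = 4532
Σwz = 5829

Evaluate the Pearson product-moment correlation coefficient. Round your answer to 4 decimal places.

0.1178

r = (nΣwz − ΣwΣz) / √[(nΣw² − (Σw)²)(nΣz² − (Σz)²)]
Numerator: 15×5829 − 346×250 = 935
Denominator: √[(131220 − 119716)(67980 − 62500)] = √[11504 × 5480] = 7939.8942
r = 935 / 7939.8942 ≈ 0.1178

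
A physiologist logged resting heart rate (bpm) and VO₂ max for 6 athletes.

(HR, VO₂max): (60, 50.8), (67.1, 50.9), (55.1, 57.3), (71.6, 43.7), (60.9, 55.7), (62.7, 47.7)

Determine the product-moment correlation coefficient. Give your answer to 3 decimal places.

-0.837

n = 6, Σx = 377.4, Σy = 306.1, Σx² = 23905.08, Σy² = 15742.21, Σxy = 19132.46
nΣxy − ΣxΣy = 114794.76 − 115522.14 = -727.38
nΣx² − (Σx)² = 143430.48 − 142430.76 = 999.72; nΣy² − (Σy)² = 94453.26 − 93697.21 = 756.05
r = -727.38 / √(999.72 × 756.05) = -727.38 / 869.3896 ≈ -0.837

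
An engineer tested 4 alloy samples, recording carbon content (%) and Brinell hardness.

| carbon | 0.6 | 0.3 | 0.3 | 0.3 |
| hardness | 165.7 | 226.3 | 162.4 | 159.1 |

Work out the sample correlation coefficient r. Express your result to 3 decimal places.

-0.264

n = 4, Σx = 1.5, Σy = 713.5, Σx² = 0.63, Σy² = 130354.75, Σxy = 263.76
nΣxy − ΣxΣy = 1055.04 − 1070.25 = -15.21
nΣx² − (Σx)² = 2.52 − 2.25 = 0.27; nΣy² − (Σy)² = 521419 − 509082.25 = 12336.75
r = -15.21 / √(0.27 × 12336.75) = -15.21 / 57.7141 ≈ -0.264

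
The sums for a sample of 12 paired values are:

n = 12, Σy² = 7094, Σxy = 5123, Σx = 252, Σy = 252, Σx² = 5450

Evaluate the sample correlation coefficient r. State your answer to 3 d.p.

r = (nΣxy − ΣxΣy) / √[(nΣx² − (Σx)²)(nΣy² − (Σy)²)]
Numerator: 12×5123 − 252×252 = -2028
Denominator: √[(65400 − 63504)(85128 − 63504)] = √[1896 × 21624] = 6403.0543
r = -2028 / 6403.0543 ≈ -0.317

-0.317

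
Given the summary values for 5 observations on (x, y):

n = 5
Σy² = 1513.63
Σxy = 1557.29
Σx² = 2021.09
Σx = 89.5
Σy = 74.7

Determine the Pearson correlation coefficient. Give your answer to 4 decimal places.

0.5394

r = (nΣxy − ΣxΣy) / √[(nΣx² − (Σx)²)(nΣy² − (Σy)²)]
Numerator: 5×1557.29 − 89.5×74.7 = 1100.8
Denominator: √[(10105.45 − 8010.25)(7568.15 − 5580.09)] = √[2095.2 × 1988.06] = 2040.9271
r = 1100.8 / 2040.9271 ≈ 0.5394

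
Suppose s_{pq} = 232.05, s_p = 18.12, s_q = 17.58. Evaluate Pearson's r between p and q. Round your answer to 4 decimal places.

r = Cov(p,q) / (s_p · s_q) = 232.05 / (18.12 × 17.58)
  = 232.05 / 318.5496 ≈ 0.7285

0.7285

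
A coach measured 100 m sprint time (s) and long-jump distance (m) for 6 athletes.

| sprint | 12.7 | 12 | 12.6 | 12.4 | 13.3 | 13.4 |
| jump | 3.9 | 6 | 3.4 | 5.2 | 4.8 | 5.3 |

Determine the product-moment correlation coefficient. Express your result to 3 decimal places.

-0.180

n = 6, Σx = 76.4, Σy = 28.6, Σx² = 974.26, Σy² = 140.94, Σxy = 363.71
nΣxy − ΣxΣy = 2182.26 − 2185.04 = -2.78
nΣx² − (Σx)² = 5845.56 − 5836.96 = 8.6; nΣy² − (Σy)² = 845.64 − 817.96 = 27.68
r = -2.78 / √(8.6 × 27.68) = -2.78 / 15.4288 ≈ -0.180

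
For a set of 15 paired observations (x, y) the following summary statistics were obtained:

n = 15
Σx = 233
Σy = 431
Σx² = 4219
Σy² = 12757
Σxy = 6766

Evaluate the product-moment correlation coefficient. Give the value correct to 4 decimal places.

r = (nΣxy − ΣxΣy) / √[(nΣx² − (Σx)²)(nΣy² − (Σy)²)]
Numerator: 15×6766 − 233×431 = 1067
Denominator: √[(63285 − 54289)(191355 − 185761)] = √[8996 × 5594] = 7093.9146
r = 1067 / 7093.9146 ≈ 0.1504

0.1504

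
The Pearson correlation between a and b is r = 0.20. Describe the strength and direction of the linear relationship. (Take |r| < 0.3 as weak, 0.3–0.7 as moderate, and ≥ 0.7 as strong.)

weak positive

r = 0.20 > 0 so the relationship is positive.
|r| = 0.20, which falls in the weak range.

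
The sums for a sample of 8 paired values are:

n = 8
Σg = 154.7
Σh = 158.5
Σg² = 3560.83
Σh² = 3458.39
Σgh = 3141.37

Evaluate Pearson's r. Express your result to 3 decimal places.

0.179

r = (nΣgh − ΣgΣh) / √[(nΣg² − (Σg)²)(nΣh² − (Σh)²)]
Numerator: 8×3141.37 − 154.7×158.5 = 611.01
Denominator: √[(28486.64 − 23932.09)(27667.12 − 25122.25)] = √[4554.55 × 2544.87] = 3404.5172
r = 611.01 / 3404.5172 ≈ 0.179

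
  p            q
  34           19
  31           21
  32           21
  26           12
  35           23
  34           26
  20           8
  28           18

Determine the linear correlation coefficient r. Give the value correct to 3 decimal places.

n = 8, Σp = 240, Σq = 148, Σp² = 7382, Σq² = 2980, Σpq = 4634
nΣpq − ΣpΣq = 37072 − 35520 = 1552
nΣp² − (Σp)² = 59056 − 57600 = 1456; nΣq² − (Σq)² = 23840 − 21904 = 1936
r = 1552 / √(1456 × 1936) = 1552 / 1678.9330 ≈ 0.924

0.924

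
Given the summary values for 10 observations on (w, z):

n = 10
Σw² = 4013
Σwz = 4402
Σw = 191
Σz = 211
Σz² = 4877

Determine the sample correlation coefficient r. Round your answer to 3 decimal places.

0.944

r = (nΣwz − ΣwΣz) / √[(nΣw² − (Σw)²)(nΣz² − (Σz)²)]
Numerator: 10×4402 − 191×211 = 3719
Denominator: √[(40130 − 36481)(48770 − 44521)] = √[3649 × 4249] = 3937.5882
r = 3719 / 3937.5882 ≈ 0.944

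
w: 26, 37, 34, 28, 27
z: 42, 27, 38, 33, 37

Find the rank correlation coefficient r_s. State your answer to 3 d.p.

-0.700

Rank w: 1, 5, 4, 3, 2
Rank z: 5, 1, 4, 2, 3
d = rank(w) − rank(z): -4, 4, 0, 1, -1; Σd² = 34
ρ = 1 − 6Σd² / [n(n²−1)] = 1 − 6×34 / (5×24) = 1 − 204/120 ≈ -0.700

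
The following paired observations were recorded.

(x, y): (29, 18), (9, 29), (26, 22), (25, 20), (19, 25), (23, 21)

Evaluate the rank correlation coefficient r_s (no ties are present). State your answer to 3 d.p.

Rank x: 6, 1, 5, 4, 2, 3
Rank y: 1, 6, 4, 2, 5, 3
d = rank(x) − rank(y): 5, -5, 1, 2, -3, 0; Σd² = 64
ρ = 1 − 6Σd² / [n(n²−1)] = 1 − 6×64 / (6×35) = 1 − 384/210 ≈ -0.829

-0.829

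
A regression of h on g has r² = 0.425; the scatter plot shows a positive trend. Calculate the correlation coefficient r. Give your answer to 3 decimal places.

0.652

|r| = √0.425 = 0.652
The association is positive, so r = 0.652.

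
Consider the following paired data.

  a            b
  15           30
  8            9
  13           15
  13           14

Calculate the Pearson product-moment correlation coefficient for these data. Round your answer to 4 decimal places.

n = 4, Σa = 49, Σb = 68, Σa² = 627, Σb² = 1402, Σab = 899
nΣab − ΣaΣb = 3596 − 3332 = 264
nΣa² − (Σa)² = 2508 − 2401 = 107; nΣb² − (Σb)² = 5608 − 4624 = 984
r = 264 / √(107 × 984) = 264 / 324.4811 ≈ 0.8136

0.8136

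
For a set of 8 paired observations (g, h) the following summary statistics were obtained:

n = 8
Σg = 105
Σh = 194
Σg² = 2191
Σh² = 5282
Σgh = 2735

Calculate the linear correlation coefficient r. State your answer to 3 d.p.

r = (nΣgh − ΣgΣh) / √[(nΣg² − (Σg)²)(nΣh² − (Σh)²)]
Numerator: 8×2735 − 105×194 = 1510
Denominator: √[(17528 − 11025)(42256 − 37636)] = √[6503 × 4620] = 5481.2280
r = 1510 / 5481.2280 ≈ 0.275

0.275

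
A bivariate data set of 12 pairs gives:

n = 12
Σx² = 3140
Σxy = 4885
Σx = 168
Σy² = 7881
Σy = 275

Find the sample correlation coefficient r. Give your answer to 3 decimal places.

0.928

r = (nΣxy − ΣxΣy) / √[(nΣx² − (Σx)²)(nΣy² − (Σy)²)]
Numerator: 12×4885 − 168×275 = 12420
Denominator: √[(37680 − 28224)(94572 − 75625)] = √[9456 × 18947] = 13385.1721
r = 12420 / 13385.1721 ≈ 0.928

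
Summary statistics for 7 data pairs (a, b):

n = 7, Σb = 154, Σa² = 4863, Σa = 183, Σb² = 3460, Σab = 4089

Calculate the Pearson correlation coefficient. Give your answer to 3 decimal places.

r = (nΣab − ΣaΣb) / √[(nΣa² − (Σa)²)(nΣb² − (Σb)²)]
Numerator: 7×4089 − 183×154 = 441
Denominator: √[(34041 − 33489)(24220 − 23716)] = √[552 × 504] = 527.4543
r = 441 / 527.4543 ≈ 0.836

0.836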